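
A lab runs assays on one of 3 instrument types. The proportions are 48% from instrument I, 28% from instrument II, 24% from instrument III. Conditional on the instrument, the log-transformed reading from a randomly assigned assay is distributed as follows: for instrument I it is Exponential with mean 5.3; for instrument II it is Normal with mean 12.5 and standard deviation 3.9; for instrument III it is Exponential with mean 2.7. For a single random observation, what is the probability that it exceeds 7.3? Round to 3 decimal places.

Conditional on each instrument, P(X > 7.3): I: 0.252244; II: 0.908789; III: 0.0669571.
By total probability, P(X > 7.3) = 0.48·0.252244 + 0.28·0.908789 + 0.24·0.0669571 = 0.391608.

0.392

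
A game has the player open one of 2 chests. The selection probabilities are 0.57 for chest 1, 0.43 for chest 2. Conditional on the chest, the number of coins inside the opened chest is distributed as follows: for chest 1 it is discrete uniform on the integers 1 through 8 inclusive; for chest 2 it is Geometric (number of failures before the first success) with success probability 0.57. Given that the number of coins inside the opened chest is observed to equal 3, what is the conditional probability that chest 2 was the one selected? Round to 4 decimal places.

Likelihoods P(X=3 | ·): 1: 0.125; 2: 0.045319.
Posterior ∝ prior × likelihood. Numerator for 2: 0.43·0.045319 = 0.0194872.
Normalizing constant: 0.57·0.125 + 0.43·0.045319 = 0.0907372.
P(2 | observation) = 0.0194872 / 0.0907372 = 0.214765.

0.2148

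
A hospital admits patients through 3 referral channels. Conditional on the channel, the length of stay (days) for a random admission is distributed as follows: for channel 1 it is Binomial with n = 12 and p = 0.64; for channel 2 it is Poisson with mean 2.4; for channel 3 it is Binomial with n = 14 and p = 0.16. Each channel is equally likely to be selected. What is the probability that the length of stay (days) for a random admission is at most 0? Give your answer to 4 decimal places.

0.0593

Conditional on each channel, P(X ≤ 0): 1: 4.73838e-06; 2: 0.090718; 3: 0.0870783.
By total probability, P(X ≤ 0) = 0.333333·4.73838e-06 + 0.333333·0.090718 + 0.333333·0.0870783 = 0.059267.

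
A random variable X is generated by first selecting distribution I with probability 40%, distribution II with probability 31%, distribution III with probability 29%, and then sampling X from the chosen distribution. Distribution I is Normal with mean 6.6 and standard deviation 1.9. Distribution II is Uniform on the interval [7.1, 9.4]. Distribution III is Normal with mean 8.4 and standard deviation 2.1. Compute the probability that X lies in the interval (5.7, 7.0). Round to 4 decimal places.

0.1506

Conditional on each component, P(5.7 < X < 7.0): I: 0.265509; II: 0; III: 0.153221.
By total probability, P(5.7 < X < 7.0) = 0.4·0.265509 + 0.31·0 + 0.29·0.153221 = 0.150638.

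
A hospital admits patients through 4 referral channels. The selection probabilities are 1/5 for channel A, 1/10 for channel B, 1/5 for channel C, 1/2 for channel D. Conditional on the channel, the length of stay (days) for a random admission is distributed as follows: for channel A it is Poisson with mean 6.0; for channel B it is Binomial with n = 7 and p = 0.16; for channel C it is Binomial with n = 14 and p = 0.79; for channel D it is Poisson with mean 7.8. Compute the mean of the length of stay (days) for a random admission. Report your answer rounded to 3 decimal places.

7.424

Component means — A: 6; B: 1.12; C: 11.06; D: 7.8.
E[X] = 0.2·6 + 0.1·1.12 + 0.2·11.06 + 0.5·7.8 = 7.424.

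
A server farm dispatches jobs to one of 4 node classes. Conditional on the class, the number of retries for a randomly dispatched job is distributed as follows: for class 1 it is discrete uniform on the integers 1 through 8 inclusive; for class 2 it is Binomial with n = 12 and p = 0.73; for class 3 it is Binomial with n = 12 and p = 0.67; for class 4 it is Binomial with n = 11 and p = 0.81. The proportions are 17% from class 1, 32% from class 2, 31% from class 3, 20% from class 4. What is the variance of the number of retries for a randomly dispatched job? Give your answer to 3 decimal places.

5.219

Per component, 1: μ=4.5, E[X²]=25.5; 2: μ=8.76, E[X²]=79.1028; 3: μ=8.04, E[X²]=67.2948; 4: μ=8.91, E[X²]=81.081.
E[X] = 0.17·4.5 + 0.32·8.76 + 0.31·8.04 + 0.2·8.91 = 7.8426.
E[X²] = 0.17·25.5 + 0.32·79.1028 + 0.31·67.2948 + 0.2·81.081 = 66.7255.
Var(X) = E[X²] − (E[X])² = 66.7255 − 61.5064 = 5.21911.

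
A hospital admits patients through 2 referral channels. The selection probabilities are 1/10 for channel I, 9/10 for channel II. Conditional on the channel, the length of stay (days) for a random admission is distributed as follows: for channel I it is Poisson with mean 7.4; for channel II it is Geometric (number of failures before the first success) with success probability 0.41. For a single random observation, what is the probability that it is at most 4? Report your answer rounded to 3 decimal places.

0.850

Conditional on each channel, P(X ≤ 4): I: 0.139525; II: 0.928508.
By total probability, P(X ≤ 4) = 0.1·0.139525 + 0.9·0.928508 = 0.849609.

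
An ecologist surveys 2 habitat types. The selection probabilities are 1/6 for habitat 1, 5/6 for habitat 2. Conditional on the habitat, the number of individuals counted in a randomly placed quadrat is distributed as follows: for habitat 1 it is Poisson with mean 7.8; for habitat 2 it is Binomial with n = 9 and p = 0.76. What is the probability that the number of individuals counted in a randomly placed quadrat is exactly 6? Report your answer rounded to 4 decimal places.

0.2078

Conditional on each habitat, P(X = 6): 1: 0.128156; 2: 0.223766.
By total probability, P(X = 6) = 0.166667·0.128156 + 0.833333·0.223766 = 0.207831.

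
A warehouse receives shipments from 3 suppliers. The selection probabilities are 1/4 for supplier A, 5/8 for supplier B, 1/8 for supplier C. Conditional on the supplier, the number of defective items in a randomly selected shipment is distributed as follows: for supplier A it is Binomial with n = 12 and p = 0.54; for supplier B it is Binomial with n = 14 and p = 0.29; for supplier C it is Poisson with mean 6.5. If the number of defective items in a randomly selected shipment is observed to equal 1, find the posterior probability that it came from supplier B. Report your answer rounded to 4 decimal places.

0.9506

Likelihoods P(X=1 | ·): A: 0.00126448; B: 0.0473026; C: 0.00977235.
Posterior ∝ prior × likelihood. Numerator for B: 0.625·0.0473026 = 0.0295641.
Normalizing constant: 0.25·0.00126448 + 0.625·0.0473026 + 0.125·0.00977235 = 0.0311018.
P(B | observation) = 0.0295641 / 0.0311018 = 0.95056.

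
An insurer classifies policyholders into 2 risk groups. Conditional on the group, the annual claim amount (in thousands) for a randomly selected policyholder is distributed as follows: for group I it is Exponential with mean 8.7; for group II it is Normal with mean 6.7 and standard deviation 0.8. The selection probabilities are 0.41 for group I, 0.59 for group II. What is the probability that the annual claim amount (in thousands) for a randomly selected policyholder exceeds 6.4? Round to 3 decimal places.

Conditional on each group, P(X > 6.4): I: 0.479202; II: 0.64617.
By total probability, P(X > 6.4) = 0.41·0.479202 + 0.59·0.64617 = 0.577713.

0.578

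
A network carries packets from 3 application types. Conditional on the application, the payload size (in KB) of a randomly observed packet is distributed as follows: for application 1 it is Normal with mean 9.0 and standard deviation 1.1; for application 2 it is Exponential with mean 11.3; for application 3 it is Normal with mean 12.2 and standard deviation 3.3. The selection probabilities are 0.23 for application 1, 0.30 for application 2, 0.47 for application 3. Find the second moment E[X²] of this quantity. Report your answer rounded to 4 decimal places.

For each component E[X²] = Var + (mean)², giving 1: 82.21; 2: 255.38; 3: 159.73.
Overall E[X²] = 0.23·82.21 + 0.3·255.38 + 0.47·159.73 = 170.595.

170.5954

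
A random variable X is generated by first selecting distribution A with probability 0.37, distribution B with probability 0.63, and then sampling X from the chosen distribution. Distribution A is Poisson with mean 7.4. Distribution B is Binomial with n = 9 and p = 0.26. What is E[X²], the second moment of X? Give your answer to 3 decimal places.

For each component E[X²] = Var + (mean)², giving A: 62.16; B: 7.2072.
Overall E[X²] = 0.37·62.16 + 0.63·7.2072 = 27.5397.

27.540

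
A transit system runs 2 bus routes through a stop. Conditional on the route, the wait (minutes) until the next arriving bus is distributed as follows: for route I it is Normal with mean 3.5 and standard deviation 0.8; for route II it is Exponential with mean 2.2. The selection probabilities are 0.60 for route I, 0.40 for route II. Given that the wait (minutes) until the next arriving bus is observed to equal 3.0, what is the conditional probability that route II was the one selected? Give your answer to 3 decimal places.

Likelihoods f(3.0 | ·): I: 0.410201; II: 0.116241.
Posterior ∝ prior × likelihood. Numerator for II: 0.4·0.116241 = 0.0464962.
Normalizing constant: 0.6·0.410201 + 0.4·0.116241 = 0.292617.
P(II | observation) = 0.0464962 / 0.292617 = 0.158898.

0.159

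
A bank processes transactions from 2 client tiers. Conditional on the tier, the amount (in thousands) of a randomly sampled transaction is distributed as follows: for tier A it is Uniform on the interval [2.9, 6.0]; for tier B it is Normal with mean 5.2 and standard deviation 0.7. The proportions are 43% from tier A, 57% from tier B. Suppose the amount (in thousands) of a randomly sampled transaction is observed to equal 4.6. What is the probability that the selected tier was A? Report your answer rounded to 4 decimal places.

Likelihoods f(4.6 | ·): A: 0.322581; B: 0.394707.
Posterior ∝ prior × likelihood. Numerator for A: 0.43·0.322581 = 0.13871.
Normalizing constant: 0.43·0.322581 + 0.57·0.394707 = 0.363693.
P(A | observation) = 0.13871 / 0.363693 = 0.381392.

0.3814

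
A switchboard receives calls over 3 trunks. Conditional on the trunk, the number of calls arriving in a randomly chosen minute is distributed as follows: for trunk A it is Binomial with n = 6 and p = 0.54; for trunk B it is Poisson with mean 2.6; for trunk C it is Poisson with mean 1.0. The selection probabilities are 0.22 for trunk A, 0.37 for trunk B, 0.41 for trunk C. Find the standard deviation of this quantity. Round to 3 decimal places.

1.604

Per component, A: μ=3.24, E[X²]=11.988; B: μ=2.6, E[X²]=9.36; C: μ=1, E[X²]=2.
E[X] = 0.22·3.24 + 0.37·2.6 + 0.41·1 = 2.0848.
E[X²] = 0.22·11.988 + 0.37·9.36 + 0.41·2 = 6.92056.
Var(X) = E[X²] − (E[X])² = 6.92056 − 4.34639 = 2.57417.
SD(X) = √2.57417 = 1.60442.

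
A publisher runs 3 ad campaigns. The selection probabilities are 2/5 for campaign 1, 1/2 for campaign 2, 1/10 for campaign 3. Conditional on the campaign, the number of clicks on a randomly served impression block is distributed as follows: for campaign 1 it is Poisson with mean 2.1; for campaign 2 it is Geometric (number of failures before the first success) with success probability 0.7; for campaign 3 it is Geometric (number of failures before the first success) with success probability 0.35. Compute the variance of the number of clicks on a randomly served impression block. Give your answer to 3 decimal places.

Per component, 1: μ=2.1, E[X²]=6.51; 2: μ=0.428571, E[X²]=0.795918; 3: μ=1.85714, E[X²]=8.7551.
E[X] = 0.4·2.1 + 0.5·0.428571 + 0.1·1.85714 = 1.24.
E[X²] = 0.4·6.51 + 0.5·0.795918 + 0.1·8.7551 = 3.87747.
Var(X) = E[X²] − (E[X])² = 3.87747 − 1.5376 = 2.33987.

2.340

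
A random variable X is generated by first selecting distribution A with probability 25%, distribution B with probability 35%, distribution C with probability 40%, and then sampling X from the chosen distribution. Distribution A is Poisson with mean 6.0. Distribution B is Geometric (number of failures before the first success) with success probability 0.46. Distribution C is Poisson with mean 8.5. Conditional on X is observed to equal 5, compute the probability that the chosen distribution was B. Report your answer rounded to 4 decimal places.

0.0952

Likelihoods P(X=5 | ·): A: 0.160623; B: 0.0211216; C: 0.0752333.
Posterior ∝ prior × likelihood. Numerator for B: 0.35·0.0211216 = 0.00739256.
Normalizing constant: 0.25·0.160623 + 0.35·0.0211216 + 0.4·0.0752333 = 0.0776417.
P(B | observation) = 0.00739256 / 0.0776417 = 0.0952138.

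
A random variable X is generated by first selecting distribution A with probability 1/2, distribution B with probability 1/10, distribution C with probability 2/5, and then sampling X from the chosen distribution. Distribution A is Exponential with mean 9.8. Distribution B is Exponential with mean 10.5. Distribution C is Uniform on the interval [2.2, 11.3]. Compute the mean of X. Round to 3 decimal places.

8.650

Component means — A: 9.8; B: 10.5; C: 6.75.
E[X] = 0.5·9.8 + 0.1·10.5 + 0.4·6.75 = 8.65.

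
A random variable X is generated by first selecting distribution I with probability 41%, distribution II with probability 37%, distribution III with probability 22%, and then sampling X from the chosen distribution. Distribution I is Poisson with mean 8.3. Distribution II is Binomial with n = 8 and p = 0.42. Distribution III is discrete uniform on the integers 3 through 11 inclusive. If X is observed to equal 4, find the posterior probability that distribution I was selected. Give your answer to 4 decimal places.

Likelihoods P(X=4 | ·): I: 0.0491425; II: 0.246494; III: 0.111111.
Posterior ∝ prior × likelihood. Numerator for I: 0.41·0.0491425 = 0.0201484.
Normalizing constant: 0.41·0.0491425 + 0.37·0.246494 + 0.22·0.111111 = 0.135796.
P(I | observation) = 0.0201484 / 0.135796 = 0.148373.

0.1484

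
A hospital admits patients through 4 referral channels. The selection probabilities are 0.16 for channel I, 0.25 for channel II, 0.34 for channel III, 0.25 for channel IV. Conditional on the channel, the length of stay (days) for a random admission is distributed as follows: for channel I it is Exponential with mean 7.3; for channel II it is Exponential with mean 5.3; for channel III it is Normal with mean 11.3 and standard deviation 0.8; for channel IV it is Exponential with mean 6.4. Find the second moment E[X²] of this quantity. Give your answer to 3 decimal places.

For each component E[X²] = Var + (mean)², giving I: 106.58; II: 56.18; III: 128.33; IV: 81.92.
Overall E[X²] = 0.16·106.58 + 0.25·56.18 + 0.34·128.33 + 0.25·81.92 = 95.21.

95.210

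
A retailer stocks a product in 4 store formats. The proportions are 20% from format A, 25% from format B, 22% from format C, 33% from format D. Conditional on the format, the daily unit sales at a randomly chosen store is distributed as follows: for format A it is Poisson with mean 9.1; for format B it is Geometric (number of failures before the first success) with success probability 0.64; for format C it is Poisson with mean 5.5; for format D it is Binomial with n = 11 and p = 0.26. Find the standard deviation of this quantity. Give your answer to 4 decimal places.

3.6076

Per component, A: μ=9.1, E[X²]=91.91; B: μ=0.5625, E[X²]=1.19531; C: μ=5.5, E[X²]=35.75; D: μ=2.86, E[X²]=10.296.
E[X] = 0.2·9.1 + 0.25·0.5625 + 0.22·5.5 + 0.33·2.86 = 4.11443.
E[X²] = 0.2·91.91 + 0.25·1.19531 + 0.22·35.75 + 0.33·10.296 = 29.9435.
Var(X) = E[X²] − (E[X])² = 29.9435 − 16.9285 = 13.015.
SD(X) = √13.015 = 3.60763.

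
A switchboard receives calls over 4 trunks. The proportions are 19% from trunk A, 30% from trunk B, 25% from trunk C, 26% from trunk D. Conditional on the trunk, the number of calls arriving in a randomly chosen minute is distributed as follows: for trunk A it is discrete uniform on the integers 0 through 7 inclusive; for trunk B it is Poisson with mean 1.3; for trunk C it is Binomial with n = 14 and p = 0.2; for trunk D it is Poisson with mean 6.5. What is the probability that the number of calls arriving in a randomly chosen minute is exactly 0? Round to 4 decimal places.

0.1169

Conditional on each trunk, P(X = 0): A: 0.125; B: 0.272532; C: 0.0439805; D: 0.00150344.
By total probability, P(X = 0) = 0.19·0.125 + 0.3·0.272532 + 0.25·0.0439805 + 0.26·0.00150344 = 0.116896.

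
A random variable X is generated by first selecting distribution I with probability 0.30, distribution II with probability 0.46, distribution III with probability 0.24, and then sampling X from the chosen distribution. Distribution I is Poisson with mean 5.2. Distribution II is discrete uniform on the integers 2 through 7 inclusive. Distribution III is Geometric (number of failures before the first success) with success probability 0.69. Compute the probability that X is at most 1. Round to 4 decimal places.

Conditional on each component, P(X ≤ 1): I: 0.0342027; II: 0; III: 0.9039.
By total probability, P(X ≤ 1) = 0.3·0.0342027 + 0.46·0 + 0.24·0.9039 = 0.227197.

0.2272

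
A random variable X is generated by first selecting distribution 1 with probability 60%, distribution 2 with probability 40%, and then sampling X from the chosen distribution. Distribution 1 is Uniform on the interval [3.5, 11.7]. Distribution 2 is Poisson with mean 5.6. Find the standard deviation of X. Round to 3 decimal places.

Per component, 1: μ=7.6, E[X²]=63.3633; 2: μ=5.6, E[X²]=36.96.
E[X] = 0.6·7.6 + 0.4·5.6 = 6.8.
E[X²] = 0.6·63.3633 + 0.4·36.96 = 52.802.
Var(X) = E[X²] − (E[X])² = 52.802 − 46.24 = 6.562.
SD(X) = √6.562 = 2.56164.

2.562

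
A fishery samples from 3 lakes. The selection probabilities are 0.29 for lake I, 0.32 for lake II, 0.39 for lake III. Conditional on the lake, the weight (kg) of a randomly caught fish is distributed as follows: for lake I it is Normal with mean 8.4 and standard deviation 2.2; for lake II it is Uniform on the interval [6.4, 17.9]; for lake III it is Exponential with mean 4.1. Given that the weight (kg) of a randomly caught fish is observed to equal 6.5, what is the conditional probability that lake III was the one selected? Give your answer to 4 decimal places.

0.2333

Likelihoods f(6.5 | ·): I: 0.124889; II: 0.0869565; III: 0.049969.
Posterior ∝ prior × likelihood. Numerator for III: 0.39·0.049969 = 0.0194879.
Normalizing constant: 0.29·0.124889 + 0.32·0.0869565 + 0.39·0.049969 = 0.0835318.
P(III | observation) = 0.0194879 / 0.0835318 = 0.233299.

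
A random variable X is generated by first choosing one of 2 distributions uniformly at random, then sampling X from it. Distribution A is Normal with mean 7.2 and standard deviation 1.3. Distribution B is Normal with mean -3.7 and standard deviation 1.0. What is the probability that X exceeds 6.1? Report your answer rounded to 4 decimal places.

0.4006

Conditional on each component, P(X > 6.1): A: 0.801267; B: 0.
By total probability, P(X > 6.1) = 0.5·0.801267 + 0.5·0 = 0.400633.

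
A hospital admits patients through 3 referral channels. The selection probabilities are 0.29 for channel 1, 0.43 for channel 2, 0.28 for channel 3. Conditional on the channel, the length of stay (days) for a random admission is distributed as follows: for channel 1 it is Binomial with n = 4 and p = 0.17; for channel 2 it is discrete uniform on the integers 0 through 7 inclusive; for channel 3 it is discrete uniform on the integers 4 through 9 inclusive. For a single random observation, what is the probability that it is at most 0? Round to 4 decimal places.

0.1914

Conditional on each channel, P(X ≤ 0): 1: 0.474583; 2: 0.125; 3: 0.
By total probability, P(X ≤ 0) = 0.29·0.474583 + 0.43·0.125 + 0.28·0 = 0.191379.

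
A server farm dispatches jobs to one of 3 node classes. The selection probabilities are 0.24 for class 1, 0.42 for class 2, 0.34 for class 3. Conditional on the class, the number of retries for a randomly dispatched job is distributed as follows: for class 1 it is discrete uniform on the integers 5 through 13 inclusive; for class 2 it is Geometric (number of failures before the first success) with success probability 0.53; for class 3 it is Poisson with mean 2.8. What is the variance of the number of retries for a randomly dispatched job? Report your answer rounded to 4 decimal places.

Per component, 1: μ=9, E[X²]=87.6667; 2: μ=0.886792, E[X²]=2.45959; 3: μ=2.8, E[X²]=10.64.
E[X] = 0.24·9 + 0.42·0.886792 + 0.34·2.8 = 3.48445.
E[X²] = 0.24·87.6667 + 0.42·2.45959 + 0.34·10.64 = 25.6906.
Var(X) = E[X²] − (E[X])² = 25.6906 − 12.1414 = 13.5492.

13.5492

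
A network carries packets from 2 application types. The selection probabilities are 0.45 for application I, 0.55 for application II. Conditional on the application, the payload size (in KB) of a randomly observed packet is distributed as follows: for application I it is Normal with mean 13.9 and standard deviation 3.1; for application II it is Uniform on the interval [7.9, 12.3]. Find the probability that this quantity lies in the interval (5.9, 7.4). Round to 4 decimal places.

Conditional on each application, P(5.9 < X < 7.4): I: 0.013076; II: 0.
By total probability, P(5.9 < X < 7.4) = 0.45·0.013076 + 0.55·0 = 0.0058842.

0.0059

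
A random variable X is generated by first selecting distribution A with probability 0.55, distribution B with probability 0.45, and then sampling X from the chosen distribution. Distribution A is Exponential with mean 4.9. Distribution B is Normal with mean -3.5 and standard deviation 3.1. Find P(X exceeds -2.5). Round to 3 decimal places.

Conditional on each component, P(X > -2.5): A: 1; B: 0.373506.
By total probability, P(X > -2.5) = 0.55·1 + 0.45·0.373506 = 0.718078.

0.718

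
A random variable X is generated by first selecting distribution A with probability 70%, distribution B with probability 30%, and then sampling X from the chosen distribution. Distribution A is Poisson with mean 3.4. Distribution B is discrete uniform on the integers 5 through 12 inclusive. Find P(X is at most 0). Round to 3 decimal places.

0.023

Conditional on each component, P(X ≤ 0): A: 0.0333733; B: 0.
By total probability, P(X ≤ 0) = 0.7·0.0333733 + 0.3·0 = 0.0233613.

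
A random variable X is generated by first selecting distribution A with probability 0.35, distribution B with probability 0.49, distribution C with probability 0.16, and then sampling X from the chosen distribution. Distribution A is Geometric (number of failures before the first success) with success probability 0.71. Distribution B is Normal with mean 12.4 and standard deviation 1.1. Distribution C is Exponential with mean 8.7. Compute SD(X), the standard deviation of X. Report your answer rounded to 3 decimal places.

Per component, A: μ=0.408451, E[X²]=0.742115; B: μ=12.4, E[X²]=154.97; C: μ=8.7, E[X²]=151.38.
E[X] = 0.35·0.408451 + 0.49·12.4 + 0.16·8.7 = 7.61096.
E[X²] = 0.35·0.742115 + 0.49·154.97 + 0.16·151.38 = 100.416.
Var(X) = E[X²] − (E[X])² = 100.416 − 57.9267 = 42.4892.
SD(X) = √42.4892 = 6.51837.

6.518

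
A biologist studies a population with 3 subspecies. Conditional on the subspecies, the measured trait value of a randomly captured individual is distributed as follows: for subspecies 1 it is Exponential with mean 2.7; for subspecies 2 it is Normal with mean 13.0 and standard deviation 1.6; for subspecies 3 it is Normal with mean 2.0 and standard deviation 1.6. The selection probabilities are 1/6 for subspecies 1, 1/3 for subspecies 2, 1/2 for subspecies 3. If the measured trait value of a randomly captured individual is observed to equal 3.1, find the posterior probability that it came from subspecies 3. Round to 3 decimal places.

Likelihoods f(3.1 | ·): 1: 0.11749; 2: 1.21136e-09; 3: 0.196858.
Posterior ∝ prior × likelihood. Numerator for 3: 0.5·0.196858 = 0.0984292.
Normalizing constant: 0.166667·0.11749 + 0.333333·1.21136e-09 + 0.5·0.196858 = 0.118011.
P(3 | observation) = 0.0984292 / 0.118011 = 0.834069.

0.834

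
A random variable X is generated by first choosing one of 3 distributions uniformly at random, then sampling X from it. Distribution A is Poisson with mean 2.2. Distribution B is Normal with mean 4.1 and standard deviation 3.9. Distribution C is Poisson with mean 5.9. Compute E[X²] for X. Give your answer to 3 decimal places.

For each component E[X²] = Var + (mean)², giving A: 7.04; B: 32.02; C: 40.71.
Overall E[X²] = 0.333333·7.04 + 0.333333·32.02 + 0.333333·40.71 = 26.59.

26.590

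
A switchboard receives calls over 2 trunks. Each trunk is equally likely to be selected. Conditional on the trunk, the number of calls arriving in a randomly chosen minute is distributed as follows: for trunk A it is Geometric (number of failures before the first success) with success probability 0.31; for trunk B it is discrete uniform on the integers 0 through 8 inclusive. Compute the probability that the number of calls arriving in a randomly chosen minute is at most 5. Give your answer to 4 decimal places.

0.7794

Conditional on each trunk, P(X ≤ 5): A: 0.892082; B: 0.666667.
By total probability, P(X ≤ 5) = 0.5·0.892082 + 0.5·0.666667 = 0.779374.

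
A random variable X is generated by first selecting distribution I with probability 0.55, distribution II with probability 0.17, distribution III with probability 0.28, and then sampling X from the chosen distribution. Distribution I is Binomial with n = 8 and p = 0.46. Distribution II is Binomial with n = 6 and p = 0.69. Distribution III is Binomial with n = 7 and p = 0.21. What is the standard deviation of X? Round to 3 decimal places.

1.658

Per component, I: μ=3.68, E[X²]=15.5296; II: μ=4.14, E[X²]=18.423; III: μ=1.47, E[X²]=3.3222.
E[X] = 0.55·3.68 + 0.17·4.14 + 0.28·1.47 = 3.1394.
E[X²] = 0.55·15.5296 + 0.17·18.423 + 0.28·3.3222 = 12.6034.
Var(X) = E[X²] − (E[X])² = 12.6034 − 9.85583 = 2.74757.
SD(X) = √2.74757 = 1.65758.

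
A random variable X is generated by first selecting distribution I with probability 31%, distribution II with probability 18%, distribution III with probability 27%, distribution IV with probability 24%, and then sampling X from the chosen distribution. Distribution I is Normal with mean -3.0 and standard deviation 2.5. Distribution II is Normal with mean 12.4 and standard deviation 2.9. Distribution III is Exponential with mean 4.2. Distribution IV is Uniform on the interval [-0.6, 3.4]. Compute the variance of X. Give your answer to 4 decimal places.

Per component, I: μ=-3, E[X²]=15.25; II: μ=12.4, E[X²]=162.17; III: μ=4.2, E[X²]=35.28; IV: μ=1.4, E[X²]=3.29333.
E[X] = 0.31·-3 + 0.18·12.4 + 0.27·4.2 + 0.24·1.4 = 2.772.
E[X²] = 0.31·15.25 + 0.18·162.17 + 0.27·35.28 + 0.24·3.29333 = 44.2341.
Var(X) = E[X²] − (E[X])² = 44.2341 − 7.68398 = 36.5501.

36.5501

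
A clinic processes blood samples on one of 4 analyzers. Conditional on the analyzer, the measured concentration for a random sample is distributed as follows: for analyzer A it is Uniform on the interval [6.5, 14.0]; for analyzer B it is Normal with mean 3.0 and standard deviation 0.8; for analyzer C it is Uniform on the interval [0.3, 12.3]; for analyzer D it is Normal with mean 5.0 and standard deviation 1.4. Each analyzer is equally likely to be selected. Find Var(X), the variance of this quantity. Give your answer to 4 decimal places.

11.8411

Per component, A: μ=10.25, E[X²]=109.75; B: μ=3, E[X²]=9.64; C: μ=6.3, E[X²]=51.69; D: μ=5, E[X²]=26.96.
E[X] = 0.25·10.25 + 0.25·3 + 0.25·6.3 + 0.25·5 = 6.1375.
E[X²] = 0.25·109.75 + 0.25·9.64 + 0.25·51.69 + 0.25·26.96 = 49.51.
Var(X) = E[X²] − (E[X])² = 49.51 − 37.6689 = 11.8411.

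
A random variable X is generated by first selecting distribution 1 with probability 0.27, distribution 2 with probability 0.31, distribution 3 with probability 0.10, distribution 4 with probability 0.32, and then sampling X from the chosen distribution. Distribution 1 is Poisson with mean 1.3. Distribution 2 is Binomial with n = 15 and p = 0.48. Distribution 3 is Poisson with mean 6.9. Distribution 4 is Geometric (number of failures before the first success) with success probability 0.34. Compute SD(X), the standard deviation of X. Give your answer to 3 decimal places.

Per component, 1: μ=1.3, E[X²]=2.99; 2: μ=7.2, E[X²]=55.584; 3: μ=6.9, E[X²]=54.51; 4: μ=1.94118, E[X²]=9.47751.
E[X] = 0.27·1.3 + 0.31·7.2 + 0.1·6.9 + 0.32·1.94118 = 3.89418.
E[X²] = 0.27·2.99 + 0.31·55.584 + 0.1·54.51 + 0.32·9.47751 = 26.5221.
Var(X) = E[X²] − (E[X])² = 26.5221 − 15.1646 = 11.3575.
SD(X) = √11.3575 = 3.37009.

3.370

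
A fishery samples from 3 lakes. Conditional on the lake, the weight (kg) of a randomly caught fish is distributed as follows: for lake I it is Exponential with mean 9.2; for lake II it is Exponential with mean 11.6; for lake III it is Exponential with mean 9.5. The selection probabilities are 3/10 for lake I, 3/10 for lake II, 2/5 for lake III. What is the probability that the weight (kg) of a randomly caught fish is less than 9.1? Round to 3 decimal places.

0.598

Conditional on each lake, P(X < 9.1): I: 0.6281; II: 0.543644; III: 0.6163.
By total probability, P(X < 9.1) = 0.3·0.6281 + 0.3·0.543644 + 0.4·0.6163 = 0.598043.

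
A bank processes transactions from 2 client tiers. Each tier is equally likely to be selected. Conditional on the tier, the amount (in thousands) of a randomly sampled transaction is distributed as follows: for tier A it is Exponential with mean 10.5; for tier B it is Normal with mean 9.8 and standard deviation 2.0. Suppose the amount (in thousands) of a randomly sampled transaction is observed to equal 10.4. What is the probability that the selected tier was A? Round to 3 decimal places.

Likelihoods f(10.4 | ·): A: 0.0353714; B: 0.190694.
Posterior ∝ prior × likelihood. Numerator for A: 0.5·0.0353714 = 0.0176857.
Normalizing constant: 0.5·0.0353714 + 0.5·0.190694 = 0.113033.
P(A | observation) = 0.0176857 / 0.113033 = 0.156465.

0.156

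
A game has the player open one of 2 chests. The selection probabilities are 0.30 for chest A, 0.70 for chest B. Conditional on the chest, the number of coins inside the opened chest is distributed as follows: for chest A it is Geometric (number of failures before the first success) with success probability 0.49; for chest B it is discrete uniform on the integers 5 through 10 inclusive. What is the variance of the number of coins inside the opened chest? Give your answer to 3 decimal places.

Per component, A: μ=1.04082, E[X²]=3.20741; B: μ=7.5, E[X²]=59.1667.
E[X] = 0.3·1.04082 + 0.7·7.5 = 5.56224.
E[X²] = 0.3·3.20741 + 0.7·59.1667 = 42.3789.
Var(X) = E[X²] − (E[X])² = 42.3789 − 30.9386 = 11.4403.

11.440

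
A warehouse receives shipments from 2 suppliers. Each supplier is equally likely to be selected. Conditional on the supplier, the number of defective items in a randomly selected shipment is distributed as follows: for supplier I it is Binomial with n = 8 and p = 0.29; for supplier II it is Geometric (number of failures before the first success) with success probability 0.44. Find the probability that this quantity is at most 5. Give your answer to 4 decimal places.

Conditional on each supplier, P(X ≤ 5): I: 0.990574; II: 0.969159.
By total probability, P(X ≤ 5) = 0.5·0.990574 + 0.5·0.969159 = 0.979867.

0.9799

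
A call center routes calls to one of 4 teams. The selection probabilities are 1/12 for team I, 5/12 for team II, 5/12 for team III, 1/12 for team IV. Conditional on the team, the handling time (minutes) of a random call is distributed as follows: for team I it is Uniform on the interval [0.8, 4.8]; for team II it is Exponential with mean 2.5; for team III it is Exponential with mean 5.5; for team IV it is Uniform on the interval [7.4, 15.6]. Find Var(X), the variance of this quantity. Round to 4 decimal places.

Per component, I: μ=2.8, E[X²]=9.17333; II: μ=2.5, E[X²]=12.5; III: μ=5.5, E[X²]=60.5; IV: μ=11.5, E[X²]=137.853.
E[X] = 0.0833333·2.8 + 0.416667·2.5 + 0.416667·5.5 + 0.0833333·11.5 = 4.525.
E[X²] = 0.0833333·9.17333 + 0.416667·12.5 + 0.416667·60.5 + 0.0833333·137.853 = 42.6689.
Var(X) = E[X²] − (E[X])² = 42.6689 − 20.4756 = 22.1933.

22.1933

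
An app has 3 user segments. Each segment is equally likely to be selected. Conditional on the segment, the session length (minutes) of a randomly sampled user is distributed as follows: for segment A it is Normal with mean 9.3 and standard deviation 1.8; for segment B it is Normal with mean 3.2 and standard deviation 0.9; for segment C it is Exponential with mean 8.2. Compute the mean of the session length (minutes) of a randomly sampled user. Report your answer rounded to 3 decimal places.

6.900

Component means — A: 9.3; B: 3.2; C: 8.2.
E[X] = 0.333333·9.3 + 0.333333·3.2 + 0.333333·8.2 = 6.9.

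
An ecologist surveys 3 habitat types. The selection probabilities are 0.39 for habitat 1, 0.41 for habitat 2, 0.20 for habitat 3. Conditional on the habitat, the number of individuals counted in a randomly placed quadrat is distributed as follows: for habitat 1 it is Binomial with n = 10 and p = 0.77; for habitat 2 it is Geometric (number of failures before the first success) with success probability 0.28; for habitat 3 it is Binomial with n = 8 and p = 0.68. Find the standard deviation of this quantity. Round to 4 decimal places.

3.1754

Per component, 1: μ=7.7, E[X²]=61.061; 2: μ=2.57143, E[X²]=15.7959; 3: μ=5.44, E[X²]=31.3344.
E[X] = 0.39·7.7 + 0.41·2.57143 + 0.2·5.44 = 5.14529.
E[X²] = 0.39·61.061 + 0.41·15.7959 + 0.2·31.3344 = 36.557.
Var(X) = E[X²] − (E[X])² = 36.557 − 26.474 = 10.083.
SD(X) = √10.083 = 3.17538.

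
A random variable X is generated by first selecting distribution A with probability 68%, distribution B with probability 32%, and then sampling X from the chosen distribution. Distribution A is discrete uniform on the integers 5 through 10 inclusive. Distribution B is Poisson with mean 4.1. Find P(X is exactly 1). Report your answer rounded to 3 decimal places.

0.022

Conditional on each component, P(X = 1): A: 0; B: 0.067948.
By total probability, P(X = 1) = 0.68·0 + 0.32·0.067948 = 0.0217434.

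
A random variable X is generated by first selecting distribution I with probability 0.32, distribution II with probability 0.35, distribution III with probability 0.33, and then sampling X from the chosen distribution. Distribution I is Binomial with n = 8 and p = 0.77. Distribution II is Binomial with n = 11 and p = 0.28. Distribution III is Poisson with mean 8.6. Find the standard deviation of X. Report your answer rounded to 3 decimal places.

3.046

Per component, I: μ=6.16, E[X²]=39.3624; II: μ=3.08, E[X²]=11.704; III: μ=8.6, E[X²]=82.56.
E[X] = 0.32·6.16 + 0.35·3.08 + 0.33·8.6 = 5.8872.
E[X²] = 0.32·39.3624 + 0.35·11.704 + 0.33·82.56 = 43.9372.
Var(X) = E[X²] − (E[X])² = 43.9372 − 34.6591 = 9.27804.
SD(X) = √9.27804 = 3.04599.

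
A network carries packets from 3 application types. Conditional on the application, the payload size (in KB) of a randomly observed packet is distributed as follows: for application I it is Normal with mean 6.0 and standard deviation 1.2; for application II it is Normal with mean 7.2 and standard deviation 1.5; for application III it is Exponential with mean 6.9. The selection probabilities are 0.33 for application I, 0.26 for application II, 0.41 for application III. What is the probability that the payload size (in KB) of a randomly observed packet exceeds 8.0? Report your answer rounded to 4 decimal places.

Conditional on each application, P(X > 8.0): I: 0.0477904; II: 0.296901; III: 0.313668.
By total probability, P(X > 8.0) = 0.33·0.0477904 + 0.26·0.296901 + 0.41·0.313668 = 0.221569.

0.2216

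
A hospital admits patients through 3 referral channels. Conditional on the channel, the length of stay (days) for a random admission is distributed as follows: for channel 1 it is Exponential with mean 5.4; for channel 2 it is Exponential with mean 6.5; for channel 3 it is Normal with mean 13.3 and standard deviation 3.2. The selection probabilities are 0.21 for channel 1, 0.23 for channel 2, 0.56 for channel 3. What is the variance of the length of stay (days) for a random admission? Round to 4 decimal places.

34.9291

Per component, 1: μ=5.4, E[X²]=58.32; 2: μ=6.5, E[X²]=84.5; 3: μ=13.3, E[X²]=187.13.
E[X] = 0.21·5.4 + 0.23·6.5 + 0.56·13.3 = 10.077.
E[X²] = 0.21·58.32 + 0.23·84.5 + 0.56·187.13 = 136.475.
Var(X) = E[X²] − (E[X])² = 136.475 − 101.546 = 34.9291.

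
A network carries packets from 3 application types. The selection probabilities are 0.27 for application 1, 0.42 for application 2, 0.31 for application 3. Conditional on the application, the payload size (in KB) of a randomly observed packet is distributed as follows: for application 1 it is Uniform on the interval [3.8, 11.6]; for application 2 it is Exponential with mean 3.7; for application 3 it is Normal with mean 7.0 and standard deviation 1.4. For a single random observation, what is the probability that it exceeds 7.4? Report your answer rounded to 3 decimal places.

Conditional on each application, P(X > 7.4): 1: 0.538462; 2: 0.135335; 3: 0.387548.
By total probability, P(X > 7.4) = 0.27·0.538462 + 0.42·0.135335 + 0.31·0.387548 = 0.322365.

0.322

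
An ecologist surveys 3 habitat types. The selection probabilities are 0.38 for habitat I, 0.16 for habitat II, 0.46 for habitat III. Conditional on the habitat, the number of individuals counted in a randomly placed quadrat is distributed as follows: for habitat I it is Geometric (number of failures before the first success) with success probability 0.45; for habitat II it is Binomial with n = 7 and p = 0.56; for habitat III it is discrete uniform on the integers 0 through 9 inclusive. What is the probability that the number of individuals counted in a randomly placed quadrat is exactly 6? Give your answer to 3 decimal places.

0.066

Conditional on each habitat, P(X = 6): I: 0.0124563; II: 0.0949902; III: 0.1.
By total probability, P(X = 6) = 0.38·0.0124563 + 0.16·0.0949902 + 0.46·0.1 = 0.0659318.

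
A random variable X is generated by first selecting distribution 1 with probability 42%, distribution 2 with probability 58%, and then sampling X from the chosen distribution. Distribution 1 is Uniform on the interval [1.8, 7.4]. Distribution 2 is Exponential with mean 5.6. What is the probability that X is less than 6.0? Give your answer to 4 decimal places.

0.6963

Conditional on each component, P(X < 6.0): 1: 0.75; 2: 0.657481.
By total probability, P(X < 6.0) = 0.42·0.75 + 0.58·0.657481 = 0.696339.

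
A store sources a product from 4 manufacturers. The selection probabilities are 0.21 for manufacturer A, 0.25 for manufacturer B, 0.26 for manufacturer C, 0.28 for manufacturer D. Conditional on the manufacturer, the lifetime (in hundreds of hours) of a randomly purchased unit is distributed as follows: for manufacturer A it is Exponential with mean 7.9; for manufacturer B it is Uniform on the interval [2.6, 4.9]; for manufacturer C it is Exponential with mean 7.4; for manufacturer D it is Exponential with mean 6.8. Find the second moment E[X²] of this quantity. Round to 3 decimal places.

84.208

For each component E[X²] = Var + (mean)², giving A: 124.82; B: 14.5033; C: 109.52; D: 92.48.
Overall E[X²] = 0.21·124.82 + 0.25·14.5033 + 0.26·109.52 + 0.28·92.48 = 84.2076.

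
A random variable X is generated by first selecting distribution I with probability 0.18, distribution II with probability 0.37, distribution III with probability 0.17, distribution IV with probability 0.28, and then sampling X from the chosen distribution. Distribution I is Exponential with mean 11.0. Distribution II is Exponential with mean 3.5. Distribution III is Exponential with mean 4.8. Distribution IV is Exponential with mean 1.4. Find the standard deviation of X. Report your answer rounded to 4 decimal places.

6.4389

Per component, I: μ=11, E[X²]=242; II: μ=3.5, E[X²]=24.5; III: μ=4.8, E[X²]=46.08; IV: μ=1.4, E[X²]=3.92.
E[X] = 0.18·11 + 0.37·3.5 + 0.17·4.8 + 0.28·1.4 = 4.483.
E[X²] = 0.18·242 + 0.37·24.5 + 0.17·46.08 + 0.28·3.92 = 61.5562.
Var(X) = E[X²] − (E[X])² = 61.5562 − 20.0973 = 41.4589.
SD(X) = √41.4589 = 6.43886.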